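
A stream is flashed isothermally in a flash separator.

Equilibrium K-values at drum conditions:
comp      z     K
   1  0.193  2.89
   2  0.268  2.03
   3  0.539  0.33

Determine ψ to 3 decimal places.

Newton–Raphson from ψ = 0.32:
  ψ = 0.320: g = -0.0248, g' = -0.821 → ψ = 0.290
Converged at ψ = 0.290.

ψ = 0.290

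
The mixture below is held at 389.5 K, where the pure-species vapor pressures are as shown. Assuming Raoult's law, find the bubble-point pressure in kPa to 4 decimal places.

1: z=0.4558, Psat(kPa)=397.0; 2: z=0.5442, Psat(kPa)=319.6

Pbub = 354.8789 kPa

At the bubble point ψ → 0, so ΣzᵢKᵢ = 1 with Kᵢ = Pᵢˢᵃᵗ/P ⇒ P = ΣzᵢPᵢˢᵃᵗ.
P = 0.4558·397.0 + 0.5442·319.6 = 354.8789 kPa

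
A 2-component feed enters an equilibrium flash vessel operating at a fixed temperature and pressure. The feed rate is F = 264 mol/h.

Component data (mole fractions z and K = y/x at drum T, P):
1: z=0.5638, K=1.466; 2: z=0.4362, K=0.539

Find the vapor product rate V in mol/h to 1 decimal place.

Binary case is linear: z₁(K₁−1)(1+β(K₂−1)) + z₂(K₂−1)(1+β(K₁−1)) = 0
⇒ β = [z₁(K₁−1)+z₂(K₂−1)] / [−(K₁−1)(K₂−1)] = 0.06164/0.21483 = 0.2869
Then V = β·F = 0.2869·264 = 75.8 mol/h and L = F − V = 188.2 mol/h.

V = 75.8 mol/h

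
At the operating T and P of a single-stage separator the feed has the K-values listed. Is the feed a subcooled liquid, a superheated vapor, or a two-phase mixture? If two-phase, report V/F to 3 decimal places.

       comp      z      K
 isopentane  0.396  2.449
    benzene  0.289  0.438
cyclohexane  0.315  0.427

ΣzᵢKᵢ = 1.231; Σzᵢ/Kᵢ = 1.559.
Both exceed 1, so a two-phase solution exists.
Let ψ = V/F and solve Σ zᵢ(Kᵢ−1)/(1+ψ(Kᵢ−1)) = 0.
Newton iteration, ψ⁰ = 0.5:
  ψ = 0.500: g = -0.1461, g' = -0.659 → ψ = 0.278
  ψ = 0.278: g = 0.0016, g' = -0.697 → ψ = 0.281
Converged at ψ = 0.281.

two-phase, V/F = 0.281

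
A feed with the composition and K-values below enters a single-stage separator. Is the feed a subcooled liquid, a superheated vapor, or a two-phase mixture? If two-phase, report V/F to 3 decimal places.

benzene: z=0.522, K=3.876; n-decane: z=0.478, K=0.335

two-phase, V/F = 0.619

ΣzᵢKᵢ = 2.183; Σzᵢ/Kᵢ = 1.562.
Both exceed 1, so a two-phase solution exists.
Material balance + equilibrium reduce to Σ zᵢ(Kᵢ−1)/(1+ψ(Kᵢ−1)) = 0.
Iterate (Newton) starting at ψ = 0.5:
  ψ = 0.500: g = 0.1396, g' = -1.201 → ψ = 0.616
  ψ = 0.616: g = 0.0030, g' = -1.169 → ψ = 0.619
Converged at ψ = 0.619.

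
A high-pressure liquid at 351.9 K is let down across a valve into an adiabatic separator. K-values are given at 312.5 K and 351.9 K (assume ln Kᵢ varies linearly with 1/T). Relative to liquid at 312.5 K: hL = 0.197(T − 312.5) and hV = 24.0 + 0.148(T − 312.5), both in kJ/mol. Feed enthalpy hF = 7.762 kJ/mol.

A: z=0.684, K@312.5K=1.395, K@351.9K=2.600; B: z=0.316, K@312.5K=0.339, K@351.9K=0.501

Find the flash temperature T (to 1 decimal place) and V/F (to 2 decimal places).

Adiabatic flash: solve Rachford–Rice at each trial T, then check hF = ψ·hV(T) + (1−ψ)·hL(T).
  T = 312.5 K: K = (1.395, 0.339), RR gives ψ = 0.235, H_out = 5.635 kJ/mol
  T = 351.9 K: K = (2.600, 0.501), RR gives ψ = 1.000, H_out = 29.831 kJ/mol
  T = 332.2 K: K = (1.940, 0.417), RR gives ψ = 0.837, H_out = 23.158 kJ/mol
  T = 322.4 K: K = (1.655, 0.377), RR gives ψ = 0.616, H_out = 16.433 kJ/mol
  T = 317.4 K: K = (1.520, 0.358), RR gives ψ = 0.457, H_out = 11.833 kJ/mol
  T = 314.9 K: K = (1.455, 0.348), RR gives ψ = 0.355, H_out = 8.960 kJ/mol
Linear interpolation between T = 312.5 (H_out = 5.635) and T = 314.9 (H_out = 8.960) on hF = 7.762 gives T ≈ 314.0 K, at which ψ = 0.31.

T = 314.0 K, V/F = 0.31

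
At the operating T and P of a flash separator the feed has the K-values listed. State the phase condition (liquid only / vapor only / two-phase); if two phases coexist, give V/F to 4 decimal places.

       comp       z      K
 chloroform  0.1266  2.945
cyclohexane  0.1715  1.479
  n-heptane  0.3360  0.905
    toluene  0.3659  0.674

two-phase, V/F = 0.5754

ΣzᵢKᵢ = 1.1772; Σzᵢ/Kᵢ = 1.0731.
Both exceed 1, so a two-phase solution exists.
Let ψ = V/F and solve Σ zᵢ(Kᵢ−1)/(1+ψ(Kᵢ−1)) = 0.
Newton–Raphson from ψ = 0.41:
  ψ = 0.4100: g = 0.03476, g' = -0.2308 → ψ = 0.5606
  ψ = 0.5606: g = 0.00289, g' = -0.1957 → ψ = 0.5753
  ψ = 0.5753: g = 0.00002, g' = -0.1932 → ψ = 0.5754
Converged at ψ = 0.5754.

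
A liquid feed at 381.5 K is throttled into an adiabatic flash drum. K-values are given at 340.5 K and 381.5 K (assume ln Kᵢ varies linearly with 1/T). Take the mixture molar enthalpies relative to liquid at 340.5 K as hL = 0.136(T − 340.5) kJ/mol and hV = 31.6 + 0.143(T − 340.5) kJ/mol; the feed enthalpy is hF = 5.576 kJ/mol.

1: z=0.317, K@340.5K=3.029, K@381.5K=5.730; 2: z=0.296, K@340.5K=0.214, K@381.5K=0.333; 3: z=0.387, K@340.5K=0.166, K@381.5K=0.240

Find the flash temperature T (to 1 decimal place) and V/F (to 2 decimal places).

T = 350.2 K, V/F = 0.13

Adiabatic flash: solve Rachford–Rice at each trial T, then check hF = ψ·hV(T) + (1−ψ)·hL(T).
  T = 340.5 K: K = (3.029, 0.214, 0.166), RR gives ψ = 0.053, H_out = 1.681 kJ/mol
  T = 381.5 K: K = (5.730, 0.333, 0.240), RR gives ψ = 0.296, H_out = 15.001 kJ/mol
  T = 361.0 K: K = (4.242, 0.270, 0.202), RR gives ψ = 0.202, H_out = 9.189 kJ/mol
  T = 350.8 K: K = (3.605, 0.241, 0.184), RR gives ψ = 0.138, H_out = 5.783 kJ/mol
  T = 345.6 K: K = (3.306, 0.227, 0.175), RR gives ψ = 0.099, H_out = 3.819 kJ/mol
  T = 348.2 K: K = (3.454, 0.234, 0.179), RR gives ψ = 0.119, H_out = 4.825 kJ/mol
  T = 349.5 K: K = (3.529, 0.238, 0.181), RR gives ψ = 0.129, H_out = 5.310 kJ/mol
Linear interpolation between T = 349.5 (H_out = 5.310) and T = 350.8 (H_out = 5.783) on hF = 5.576 gives T ≈ 350.2 K, at which ψ = 0.13.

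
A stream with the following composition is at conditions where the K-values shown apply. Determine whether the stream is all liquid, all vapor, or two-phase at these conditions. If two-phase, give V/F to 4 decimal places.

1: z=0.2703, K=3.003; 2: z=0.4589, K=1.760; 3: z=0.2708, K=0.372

ΣzᵢKᵢ = 1.7201; Σzᵢ/Kᵢ = 1.0787.
Both exceed 1, so a two-phase solution exists.
Rachford–Rice: g(ψ) = Σ zᵢ(Kᵢ−1)/(1+ψ(Kᵢ−1)) = 0.
Newton–Raphson from ψ = 0.33:
  ψ = 0.3300: g = 0.39027, g' = -0.7324 → ψ = 0.8628
  ψ = 0.8628: g = 0.03788, g' = -0.7512 → ψ = 0.9133
  ψ = 0.9133: g = -0.00153, g' = -0.8150 → ψ = 0.9114
Converged at ψ = 0.9114.

two-phase, V/F = 0.9114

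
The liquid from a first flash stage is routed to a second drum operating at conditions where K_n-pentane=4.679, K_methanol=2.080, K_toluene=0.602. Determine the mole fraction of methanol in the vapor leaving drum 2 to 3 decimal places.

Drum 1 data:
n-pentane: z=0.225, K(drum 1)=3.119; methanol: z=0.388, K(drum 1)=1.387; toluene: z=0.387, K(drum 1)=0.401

y_methanol (drum 2) = 0.387

Drum 1:
Let ψ₁ = V/F and solve Σ zᵢ(Kᵢ−1)/(1+ψ₁(Kᵢ−1)) = 0.
Feasibility: ΣzᵢKᵢ = 1.395, Σzᵢ/Kᵢ = 1.317 — both > 1, two phases present.
Iterate (Newton) starting at ψ₁ = 0.5:
  ψ₁ = 0.500: g = 0.0264, g' = -0.562 → ψ₁ = 0.547
Converged at ψ₁ = 0.547.
Drum-1 compositions:
  n-pentane: x = 0.104, y = 0.325
  methanol: x = 0.320, y = 0.444
  toluene: x = 0.576, y = 0.231
Drum-2 feed = drum-1 liquid: z₂ = (0.1042, 0.3202, 0.5756).
Drum 2:
Rachford–Rice: g(ψ₂) = Σ zᵢ(Kᵢ−1)/(1+ψ₂(Kᵢ−1)) = 0.
g(0) = ΣzᵢKᵢ − 1 = 0.500 and g(1) = 1 − Σzᵢ/Kᵢ = -0.132, so a root lies in (0, 1).
Newton–Raphson from ψ₂ = 0.5:
  ψ₂ = 0.500: g = 0.0736, g' = -0.475 → ψ₂ = 0.655
  ψ₂ = 0.655: g = 0.0051, g' = -0.416 → ψ₂ = 0.667
Converged at ψ₂ = 0.667.
  n-pentane: x = 0.030, y = 0.141
  methanol: x = 0.186, y = 0.387
  toluene: x = 0.784, y = 0.472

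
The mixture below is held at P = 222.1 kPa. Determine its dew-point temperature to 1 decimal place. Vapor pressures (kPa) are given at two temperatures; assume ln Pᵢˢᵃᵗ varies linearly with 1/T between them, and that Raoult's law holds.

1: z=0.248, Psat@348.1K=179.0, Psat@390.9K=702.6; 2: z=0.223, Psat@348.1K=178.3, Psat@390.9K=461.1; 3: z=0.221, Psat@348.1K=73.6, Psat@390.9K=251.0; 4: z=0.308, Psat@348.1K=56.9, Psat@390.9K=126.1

T = 387.0 K

Dew-point temperature: Σzᵢ·P/Pᵢˢᵃᵗ(T) = 1. Interpolate ln Pᵢˢᵃᵗ = aᵢ + bᵢ/T.
  T = 348.1 K: ΣzᵢP/Pᵢˢᵃᵗ = 2.4546
  T = 390.9 K: ΣzᵢP/Pᵢˢᵃᵗ = 0.9238
  T = 369.5 K: ΣzᵢP/Pᵢˢᵃᵗ = 1.4550
  T = 380.2 K: ΣzᵢP/Pᵢˢᵃᵗ = 1.1505
  T = 385.5 K: ΣzᵢP/Pᵢˢᵃᵗ = 1.0302
  T = 388.2 K: ΣzᵢP/Pᵢˢᵃᵗ = 0.9751
Interpolating between 385.5 K and 388.2 K gives T ≈ 387.0 K.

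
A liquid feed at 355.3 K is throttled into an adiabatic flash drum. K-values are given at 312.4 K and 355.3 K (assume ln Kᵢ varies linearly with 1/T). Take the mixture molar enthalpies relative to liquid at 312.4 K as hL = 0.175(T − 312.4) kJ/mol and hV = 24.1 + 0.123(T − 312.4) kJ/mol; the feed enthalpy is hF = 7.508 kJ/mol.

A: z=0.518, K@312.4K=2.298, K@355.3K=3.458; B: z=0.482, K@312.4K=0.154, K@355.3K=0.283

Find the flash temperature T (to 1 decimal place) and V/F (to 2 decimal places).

T = 317.1 K, V/F = 0.28

Adiabatic flash: solve Rachford–Rice at each trial T, then check hF = ψ·hV(T) + (1−ψ)·hL(T).
  T = 312.4 K: K = (2.298, 0.154), RR gives ψ = 0.241, H_out = 5.807 kJ/mol
  T = 355.3 K: K = (3.458, 0.283), RR gives ψ = 0.526, H_out = 19.019 kJ/mol
  T = 333.9 K: K = (2.858, 0.213), RR gives ψ = 0.399, H_out = 12.926 kJ/mol
  T = 323.1 K: K = (2.571, 0.182), RR gives ψ = 0.326, H_out = 9.556 kJ/mol
  T = 317.8 K: K = (2.434, 0.168), RR gives ψ = 0.286, H_out = 7.765 kJ/mol
  T = 315.1 K: K = (2.366, 0.161), RR gives ψ = 0.264, H_out = 6.805 kJ/mol
  T = 316.5 K: K = (2.401, 0.164), RR gives ψ = 0.276, H_out = 7.307 kJ/mol
Linear interpolation between T = 316.5 (H_out = 7.307) and T = 317.8 (H_out = 7.765) on hF = 7.508 gives T ≈ 317.1 K, at which ψ = 0.28.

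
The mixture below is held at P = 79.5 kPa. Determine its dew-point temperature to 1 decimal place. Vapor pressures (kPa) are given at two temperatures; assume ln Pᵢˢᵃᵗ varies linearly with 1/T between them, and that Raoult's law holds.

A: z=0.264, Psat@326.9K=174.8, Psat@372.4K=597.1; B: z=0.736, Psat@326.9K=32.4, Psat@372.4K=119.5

Dew-point temperature: Σzᵢ·P/Pᵢˢᵃᵗ(T) = 1. Interpolate ln Pᵢˢᵃᵗ = aᵢ + bᵢ/T.
  T = 326.9 K: ΣzᵢP/Pᵢˢᵃᵗ = 1.9260
  T = 372.4 K: ΣzᵢP/Pᵢˢᵃᵗ = 0.5248
  T = 349.6 K: ΣzᵢP/Pᵢˢᵃᵗ = 0.9650
  T = 338.2 K: ΣzᵢP/Pᵢˢᵃᵗ = 1.3497
  T = 343.9 K: ΣzᵢP/Pᵢˢᵃᵗ = 1.1381
  T = 346.8 K: ΣzᵢP/Pᵢˢᵃᵗ = 1.0458
Interpolating between 346.8 K and 349.6 K gives T ≈ 348.4 K.

T = 348.4 K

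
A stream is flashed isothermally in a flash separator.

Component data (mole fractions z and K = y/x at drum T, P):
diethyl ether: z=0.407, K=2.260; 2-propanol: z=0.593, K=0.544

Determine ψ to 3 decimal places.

ψ = 0.422

Rachford–Rice: g(ψ) = Σ zᵢ(Kᵢ−1)/(1+ψ(Kᵢ−1)) = 0.
Check two-phase: ΣzᵢKᵢ = 1.242 > 1 and Σzᵢ/Kᵢ = 1.270 > 1, so g(0) = 0.242 > 0 and g(1) = -0.270 < 0.
Binary case is linear: z₁(K₁−1)(1+ψ(K₂−1)) + z₂(K₂−1)(1+ψ(K₁−1)) = 0
⇒ ψ = [z₁(K₁−1)+z₂(K₂−1)] / [−(K₁−1)(K₂−1)] = 0.2424/0.5746 = 0.422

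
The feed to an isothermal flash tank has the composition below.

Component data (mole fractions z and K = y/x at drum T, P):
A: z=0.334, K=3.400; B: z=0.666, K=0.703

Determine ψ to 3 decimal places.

ψ = 0.847

Material balance + equilibrium reduce to Σ zᵢ(Kᵢ−1)/(1+ψ(Kᵢ−1)) = 0.
g(0) = ΣzᵢKᵢ − 1 = 0.604 and g(1) = 1 − Σzᵢ/Kᵢ = -0.046, so a root lies in (0, 1).
Newton iteration, ψ⁰ = 0.5:
  ψ = 0.500: g = 0.1321, g' = -0.479 → ψ = 0.776
  ψ = 0.776: g = 0.0230, g' = -0.334 → ψ = 0.845
  ψ = 0.845: g = 0.0007, g' = -0.315 → ψ = 0.847
Converged at ψ = 0.847.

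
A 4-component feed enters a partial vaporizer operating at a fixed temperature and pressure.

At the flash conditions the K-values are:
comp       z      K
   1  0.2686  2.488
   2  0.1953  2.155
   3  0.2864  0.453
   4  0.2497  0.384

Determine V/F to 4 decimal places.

V/F = 0.4003

Rachford–Rice: g(V/F) = Σ zᵢ(Kᵢ−1)/(1+V/F(Kᵢ−1)) = 0.
Check two-phase: ΣzᵢKᵢ = 1.3148 > 1 and Σzᵢ/Kᵢ = 1.4811 > 1, so g(0) = 0.3148 > 0 and g(1) = -0.4811 < 0.
Newton–Raphson from V/F = 0.5:
  V/F = 0.5000: g = -0.06575, g' = -0.6605 → V/F = 0.4004
  V/F = 0.4004: g = -0.00010, g' = -0.6628 → V/F = 0.4003
Converged at V/F = 0.4003.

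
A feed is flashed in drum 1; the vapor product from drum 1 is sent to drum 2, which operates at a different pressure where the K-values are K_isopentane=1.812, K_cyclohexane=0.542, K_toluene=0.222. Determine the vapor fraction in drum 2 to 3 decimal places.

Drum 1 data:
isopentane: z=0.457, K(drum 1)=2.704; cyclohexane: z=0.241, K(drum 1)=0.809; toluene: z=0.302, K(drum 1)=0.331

V/F (drum 2) = 0.523

Drum 1:
Let ψ₁ = V/F and solve Σ zᵢ(Kᵢ−1)/(1+ψ₁(Kᵢ−1)) = 0.
Check two-phase: ΣzᵢKᵢ = 1.531 > 1 and Σzᵢ/Kᵢ = 1.379 > 1, so g(0) = 0.531 > 0 and g(1) = -0.379 < 0.
Newton iteration, ψ₁⁰ = 0.66:
  ψ₁ = 0.660: g = -0.0479, g' = -0.739 → ψ₁ = 0.595
  ψ₁ = 0.595: g = -0.0010, g' = -0.711 → ψ₁ = 0.594
Converged at ψ₁ = 0.594.
Drum-1 compositions:
  isopentane: x = 0.227, y = 0.614
  cyclohexane: x = 0.272, y = 0.220
  toluene: x = 0.501, y = 0.166
Drum-2 feed = drum-1 vapor: z₂ = (0.6143, 0.2199, 0.1658).
Drum 2:
Let ψ₂ = V/F and solve Σ zᵢ(Kᵢ−1)/(1+ψ₂(Kᵢ−1)) = 0.
Feasibility: ΣzᵢKᵢ = 1.269, Σzᵢ/Kᵢ = 1.492 — both > 1, two phases present.
Newton iteration, ψ₂⁰ = 0.5:
  ψ₂ = 0.500: g = 0.0130, g' = -0.551 → ψ₂ = 0.524
  ψ₂ = 0.524: g = -0.0002, g' = -0.565 → ψ₂ = 0.523
Converged at ψ₂ = 0.523.
  isopentane: x = 0.431, y = 0.781
  cyclohexane: x = 0.289, y = 0.157
  toluene: x = 0.280, y = 0.062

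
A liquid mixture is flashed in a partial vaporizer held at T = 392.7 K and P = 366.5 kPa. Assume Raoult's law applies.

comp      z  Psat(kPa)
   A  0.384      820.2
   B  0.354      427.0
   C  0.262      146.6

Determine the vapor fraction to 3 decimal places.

ψ = 0.776

Raoult's law: Kᵢ = Pᵢˢᵃᵗ/P = Pᵢˢᵃᵗ/366.5.
  K_A = 820.2/366.5 = 2.23793, K_B = 427.0/366.5 = 1.16508, K_C = 146.6/366.5 = 0.40000
Newton–Raphson from ψ = 0.51:
  ψ = 0.510: g = 0.1188, g' = -0.425 → ψ = 0.789
  ψ = 0.789: g = -0.0065, g' = -0.499 → ψ = 0.776
Converged at ψ = 0.776.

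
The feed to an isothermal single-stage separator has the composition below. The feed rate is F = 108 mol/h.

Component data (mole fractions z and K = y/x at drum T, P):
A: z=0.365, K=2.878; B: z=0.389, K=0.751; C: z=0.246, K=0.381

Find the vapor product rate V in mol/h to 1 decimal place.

V = 58.3 mol/h

Let β = V/F and solve Σ zᵢ(Kᵢ−1)/(1+β(Kᵢ−1)) = 0.
g(0) = ΣzᵢKᵢ − 1 = 0.436 and g(1) = 1 − Σzᵢ/Kᵢ = -0.290, so a root lies in (0, 1).
Iterate (Newton) starting at β = 0.5:
  β = 0.500: g = 0.0224, g' = -0.572 → β = 0.539
Converged at β = 0.539.
Then V = β·F = 0.5395·108 = 58.3 mol/h and L = F − V = 49.7 mol/h.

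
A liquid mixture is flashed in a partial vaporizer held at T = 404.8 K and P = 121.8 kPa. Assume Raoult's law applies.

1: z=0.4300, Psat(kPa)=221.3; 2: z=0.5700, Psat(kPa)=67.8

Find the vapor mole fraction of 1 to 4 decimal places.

y_1 = 0.6392

Raoult's law: Kᵢ = Pᵢˢᵃᵗ/P = Pᵢˢᵃᵗ/121.8.
  K_1 = 221.3/121.8 = 1.816913, K_2 = 67.8/121.8 = 0.556650
Material balance + equilibrium reduce to Σ zᵢ(Kᵢ−1)/(1+ψ(Kᵢ−1)) = 0.
Feasibility: ΣzᵢKᵢ = 1.0986, Σzᵢ/Kᵢ = 1.2606 — both > 1, two phases present.
Binary case is linear: z₁(K₁−1)(1+ψ(K₂−1)) + z₂(K₂−1)(1+ψ(K₁−1)) = 0
⇒ ψ = [z₁(K₁−1)+z₂(K₂−1)] / [−(K₁−1)(K₂−1)] = 0.09856/0.36218 = 0.2721
Compositions from xᵢ = zᵢ/(1+ψ(Kᵢ−1)), yᵢ = Kᵢxᵢ:
  1: x = 0.3518, y = 0.6392
  2: x = 0.6482, y = 0.3608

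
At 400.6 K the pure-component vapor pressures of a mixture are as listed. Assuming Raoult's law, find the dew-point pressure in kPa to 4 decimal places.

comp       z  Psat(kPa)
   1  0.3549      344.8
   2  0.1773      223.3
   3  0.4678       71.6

Pdew = 119.6629 kPa

At the dew point ψ → 1, so Σzᵢ/Kᵢ = 1 with Kᵢ = Pᵢˢᵃᵗ/P ⇒ 1/P = Σzᵢ/Pᵢˢᵃᵗ.
1/P = 0.3549/344.8 + 0.1773/223.3 + 0.4678/71.6 = 0.0083568 ⇒ P = 119.6629 kPa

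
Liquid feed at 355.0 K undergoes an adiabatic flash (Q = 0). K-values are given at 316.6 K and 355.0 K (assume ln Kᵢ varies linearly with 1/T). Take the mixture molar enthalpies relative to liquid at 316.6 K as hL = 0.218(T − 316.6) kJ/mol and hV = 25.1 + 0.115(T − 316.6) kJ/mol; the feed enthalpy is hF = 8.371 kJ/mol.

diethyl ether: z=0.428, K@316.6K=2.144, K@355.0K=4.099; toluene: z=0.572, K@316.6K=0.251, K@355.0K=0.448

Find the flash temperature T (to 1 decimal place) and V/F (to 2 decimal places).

T = 327.2 K, V/F = 0.25

Adiabatic flash: solve Rachford–Rice at each trial T, then check hF = ψ·hV(T) + (1−ψ)·hL(T).
  T = 316.6 K: K = (2.144, 0.251), RR gives ψ = 0.071, H_out = 1.793 kJ/mol
  T = 355.0 K: K = (4.099, 0.448), RR gives ψ = 0.591, H_out = 20.863 kJ/mol
  T = 335.8 K: K = (3.020, 0.341), RR gives ψ = 0.366, H_out = 12.654 kJ/mol
  T = 326.2 K: K = (2.557, 0.294), RR gives ψ = 0.239, H_out = 7.851 kJ/mol
  T = 331.0 K: K = (2.782, 0.317), RR gives ψ = 0.306, H_out = 10.357 kJ/mol
  T = 328.6 K: K = (2.668, 0.305), RR gives ψ = 0.273, H_out = 9.135 kJ/mol
Linear interpolation between T = 326.2 (H_out = 7.851) and T = 328.6 (H_out = 9.135) on hF = 8.371 gives T ≈ 327.2 K, at which ψ = 0.25.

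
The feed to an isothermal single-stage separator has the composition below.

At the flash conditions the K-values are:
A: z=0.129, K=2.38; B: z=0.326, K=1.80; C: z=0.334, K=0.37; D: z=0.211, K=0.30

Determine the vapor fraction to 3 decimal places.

ψ = 0.123

Iterate (Newton) starting at ψ = 0.57:
  ψ = 0.570: g = -0.2953, g' = -0.784 → ψ = 0.193
  ψ = 0.193: g = -0.0441, g' = -0.620 → ψ = 0.122
  ψ = 0.122: g = 0.0004, g' = -0.632 → ψ = 0.123
Converged at ψ = 0.123.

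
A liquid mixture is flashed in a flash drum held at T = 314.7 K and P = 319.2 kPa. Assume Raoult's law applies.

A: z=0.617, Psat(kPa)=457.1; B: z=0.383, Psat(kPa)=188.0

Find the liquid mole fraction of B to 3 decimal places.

x_B = 0.512

Raoult's law: Kᵢ = Pᵢˢᵃᵗ/P = Pᵢˢᵃᵗ/319.2.
  K_A = 457.1/319.2 = 1.43202, K_B = 188.0/319.2 = 0.58897
Binary case is linear: z₁(K₁−1)(1+V/F(K₂−1)) + z₂(K₂−1)(1+V/F(K₁−1)) = 0
⇒ V/F = [z₁(K₁−1)+z₂(K₂−1)] / [−(K₁−1)(K₂−1)] = 0.1091/0.1776 = 0.615
Compositions from xᵢ = zᵢ/(1+V/F(Kᵢ−1)), yᵢ = Kᵢxᵢ:
  A: x = 0.488, y = 0.698
  B: x = 0.512, y = 0.302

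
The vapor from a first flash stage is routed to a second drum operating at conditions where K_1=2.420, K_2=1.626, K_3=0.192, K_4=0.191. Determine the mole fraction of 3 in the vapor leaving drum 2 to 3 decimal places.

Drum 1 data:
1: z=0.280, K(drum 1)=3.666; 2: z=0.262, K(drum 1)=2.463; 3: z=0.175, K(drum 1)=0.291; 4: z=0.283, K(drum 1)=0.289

y_3 (drum 2) = 0.040

Drum 1:
Let ψ₁ = V/F and solve Σ zᵢ(Kᵢ−1)/(1+ψ₁(Kᵢ−1)) = 0.
g(0) = ΣzᵢKᵢ − 1 = 0.804 and g(1) = 1 − Σzᵢ/Kᵢ = -0.763, so a root lies in (0, 1).
Newton iteration, ψ₁⁰ = 0.5:
  ψ₁ = 0.500: g = 0.0369, g' = -1.108 → ψ₁ = 0.533
Converged at ψ₁ = 0.533.
Drum-1 compositions:
  1: x = 0.116, y = 0.424
  2: x = 0.147, y = 0.363
  3: x = 0.281, y = 0.082
  4: x = 0.456, y = 0.132
Drum-2 feed = drum-1 vapor: z₂ = (0.4239, 0.3625, 0.0819, 0.1317).
Drum 2:
Material balance + equilibrium reduce to Σ zᵢ(Kᵢ−1)/(1+ψ₂(Kᵢ−1)) = 0.
g(0) = ΣzᵢKᵢ − 1 = 0.656 and g(1) = 1 − Σzᵢ/Kᵢ = -0.514, so a root lies in (0, 1).
Newton–Raphson from ψ₂ = 0.52:
  ψ₂ = 0.520: g = 0.2194, g' = -0.780 → ψ₂ = 0.801
  ψ₂ = 0.801: g = -0.0581, g' = -1.378 → ψ₂ = 0.759
  ψ₂ = 0.759: g = -0.0039, g' = -1.200 → ψ₂ = 0.756
Converged at ψ₂ = 0.756.
  1: x = 0.204, y = 0.495
  2: x = 0.246, y = 0.400
  3: x = 0.210, y = 0.040
  4: x = 0.339, y = 0.065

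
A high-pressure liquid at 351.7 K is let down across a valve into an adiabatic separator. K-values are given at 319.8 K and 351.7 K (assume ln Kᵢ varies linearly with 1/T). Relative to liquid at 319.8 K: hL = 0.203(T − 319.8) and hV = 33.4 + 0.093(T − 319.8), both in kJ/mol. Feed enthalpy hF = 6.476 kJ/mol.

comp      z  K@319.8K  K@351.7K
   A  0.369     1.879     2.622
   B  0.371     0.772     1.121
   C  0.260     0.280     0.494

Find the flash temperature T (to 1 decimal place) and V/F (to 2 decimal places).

Adiabatic flash: solve Rachford–Rice at each trial T, then check hF = ψ·hV(T) + (1−ψ)·hL(T).
  T = 319.8 K: K = (1.879, 0.772, 0.280), RR gives ψ = 0.124, H_out = 4.131 kJ/mol
  T = 351.7 K: K = (2.622, 1.121, 0.494), RR gives ψ = 1.000, H_out = 36.367 kJ/mol
  T = 335.8 K: K = (2.238, 0.939, 0.377), RR gives ψ = 0.555, H_out = 20.811 kJ/mol
  T = 327.8 K: K = (2.055, 0.853, 0.326), RR gives ψ = 0.345, H_out = 12.841 kJ/mol
  T = 323.8 K: K = (1.966, 0.812, 0.303), RR gives ψ = 0.237, H_out = 8.619 kJ/mol
  T = 321.8 K: K = (1.922, 0.792, 0.291), RR gives ψ = 0.181, H_out = 6.414 kJ/mol
Linear interpolation between T = 321.8 (H_out = 6.414) and T = 323.8 (H_out = 8.619) on hF = 6.476 gives T ≈ 321.9 K, at which ψ = 0.18.

T = 321.9 K, V/F = 0.18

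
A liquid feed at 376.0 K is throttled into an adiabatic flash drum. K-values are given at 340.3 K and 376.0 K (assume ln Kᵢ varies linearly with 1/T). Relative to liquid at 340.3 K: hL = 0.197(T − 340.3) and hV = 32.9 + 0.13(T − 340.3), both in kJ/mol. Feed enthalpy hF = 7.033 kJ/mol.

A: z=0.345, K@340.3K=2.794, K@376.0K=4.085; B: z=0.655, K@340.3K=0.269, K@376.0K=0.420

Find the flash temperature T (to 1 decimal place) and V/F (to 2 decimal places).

T = 347.8 K, V/F = 0.17

Adiabatic flash: solve Rachford–Rice at each trial T, then check hF = ψ·hV(T) + (1−ψ)·hL(T).
  T = 340.3 K: K = (2.794, 0.269), RR gives ψ = 0.107, H_out = 3.515 kJ/mol
  T = 376.0 K: K = (4.085, 0.420), RR gives ψ = 0.383, H_out = 18.703 kJ/mol
  T = 358.1 K: K = (3.409, 0.340), RR gives ψ = 0.251, H_out = 11.450 kJ/mol
  T = 349.2 K: K = (3.094, 0.303), RR gives ψ = 0.182, H_out = 7.642 kJ/mol
  T = 344.8 K: K = (2.944, 0.286), RR gives ψ = 0.146, H_out = 5.653 kJ/mol
  T = 347.0 K: K = (3.018, 0.295), RR gives ψ = 0.165, H_out = 6.658 kJ/mol
Linear interpolation between T = 347.0 (H_out = 6.658) and T = 349.2 (H_out = 7.642) on hF = 7.033 gives T ≈ 347.8 K, at which ψ = 0.17.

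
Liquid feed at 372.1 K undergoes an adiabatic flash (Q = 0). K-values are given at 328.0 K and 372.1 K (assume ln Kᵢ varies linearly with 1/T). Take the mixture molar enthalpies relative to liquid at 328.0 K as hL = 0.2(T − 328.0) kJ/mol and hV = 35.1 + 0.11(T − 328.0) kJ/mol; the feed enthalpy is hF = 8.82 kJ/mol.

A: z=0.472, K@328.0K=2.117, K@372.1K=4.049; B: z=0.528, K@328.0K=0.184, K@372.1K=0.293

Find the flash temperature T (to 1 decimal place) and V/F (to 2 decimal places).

T = 335.6 K, V/F = 0.21

Adiabatic flash: solve Rachford–Rice at each trial T, then check hF = ψ·hV(T) + (1−ψ)·hL(T).
  T = 328.0 K: K = (2.117, 0.184), RR gives ψ = 0.106, H_out = 3.711 kJ/mol
  T = 372.1 K: K = (4.049, 0.293), RR gives ψ = 0.494, H_out = 24.212 kJ/mol
  T = 350.1 K: K = (2.990, 0.236), RR gives ψ = 0.352, H_out = 16.085 kJ/mol
  T = 339.1 K: K = (2.532, 0.209), RR gives ψ = 0.252, H_out = 10.823 kJ/mol
  T = 333.6 K: K = (2.321, 0.197), RR gives ψ = 0.188, H_out = 7.612 kJ/mol
  T = 336.4 K: K = (2.427, 0.203), RR gives ψ = 0.222, H_out = 9.310 kJ/mol
  T = 335.0 K: K = (2.373, 0.200), RR gives ψ = 0.205, H_out = 8.479 kJ/mol
Linear interpolation between T = 335.0 (H_out = 8.479) and T = 336.4 (H_out = 9.310) on hF = 8.82 gives T ≈ 335.6 K, at which ψ = 0.21.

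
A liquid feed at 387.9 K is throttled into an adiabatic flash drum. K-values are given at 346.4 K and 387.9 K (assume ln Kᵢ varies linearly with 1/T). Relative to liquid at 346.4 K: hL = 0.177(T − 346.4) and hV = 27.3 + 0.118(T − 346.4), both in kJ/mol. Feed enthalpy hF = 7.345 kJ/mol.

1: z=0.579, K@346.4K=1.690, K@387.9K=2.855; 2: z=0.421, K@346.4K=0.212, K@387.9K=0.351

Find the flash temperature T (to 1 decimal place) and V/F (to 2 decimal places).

Adiabatic flash: solve Rachford–Rice at each trial T, then check hF = ψ·hV(T) + (1−ψ)·hL(T).
  T = 346.4 K: K = (1.690, 0.212), RR gives ψ = 0.125, H_out = 3.402 kJ/mol
  T = 387.9 K: K = (2.855, 0.351), RR gives ψ = 0.665, H_out = 23.876 kJ/mol
  T = 367.1 K: K = (2.228, 0.277), RR gives ψ = 0.457, H_out = 15.594 kJ/mol
  T = 356.8 K: K = (1.950, 0.243), RR gives ψ = 0.322, H_out = 10.426 kJ/mol
  T = 351.6 K: K = (1.817, 0.227), RR gives ψ = 0.234, H_out = 7.238 kJ/mol
  T = 354.2 K: K = (1.883, 0.235), RR gives ψ = 0.280, H_out = 8.897 kJ/mol
  T = 352.9 K: K = (1.850, 0.231), RR gives ψ = 0.258, H_out = 8.086 kJ/mol
Linear interpolation between T = 351.6 (H_out = 7.238) and T = 352.9 (H_out = 8.086) on hF = 7.345 gives T ≈ 351.8 K, at which ψ = 0.24.

T = 351.8 K, V/F = 0.24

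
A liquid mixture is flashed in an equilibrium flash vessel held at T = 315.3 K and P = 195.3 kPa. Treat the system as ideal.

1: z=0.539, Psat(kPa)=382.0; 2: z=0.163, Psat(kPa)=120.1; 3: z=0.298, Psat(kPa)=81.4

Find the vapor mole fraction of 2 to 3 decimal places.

y_2 = 0.127

Raoult's law: Kᵢ = Pᵢˢᵃᵗ/P = Pᵢˢᵃᵗ/195.3.
  K_1 = 382.0/195.3 = 1.95597, K_2 = 120.1/195.3 = 0.61495, K_3 = 81.4/195.3 = 0.41679
Newton iteration, V/F⁰ = 0.47:
  V/F = 0.470: g = 0.0395, g' = -0.463 → V/F = 0.555
Converged at V/F = 0.555.
Compositions from xᵢ = zᵢ/(1+V/F(Kᵢ−1)), yᵢ = Kᵢxᵢ:
  1: x = 0.352, y = 0.689
  2: x = 0.207, y = 0.127
  3: x = 0.441, y = 0.184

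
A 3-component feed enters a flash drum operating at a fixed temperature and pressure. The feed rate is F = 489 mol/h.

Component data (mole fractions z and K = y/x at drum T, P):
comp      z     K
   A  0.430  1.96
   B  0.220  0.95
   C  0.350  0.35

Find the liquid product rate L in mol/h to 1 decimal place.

Material balance + equilibrium reduce to Σ zᵢ(Kᵢ−1)/(1+β(Kᵢ−1)) = 0.
g(0) = ΣzᵢKᵢ − 1 = 0.174 and g(1) = 1 − Σzᵢ/Kᵢ = -0.451, so a root lies in (0, 1).
Iterate (Newton) starting at β = 0.5:
  β = 0.500: g = -0.0694, g' = -0.506 → β = 0.363
  β = 0.363: g = -0.0028, g' = -0.472 → β = 0.357
Converged at β = 0.357.
Then V = β·F = 0.3570·489 = 174.6 mol/h and L = F − V = 314.4 mol/h.

L = 314.4 mol/h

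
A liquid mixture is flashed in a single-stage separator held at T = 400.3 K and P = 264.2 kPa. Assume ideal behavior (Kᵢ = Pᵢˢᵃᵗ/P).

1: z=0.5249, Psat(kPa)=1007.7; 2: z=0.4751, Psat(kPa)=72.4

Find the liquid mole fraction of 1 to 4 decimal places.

Raoult's law: Kᵢ = Pᵢˢᵃᵗ/P = Pᵢˢᵃᵗ/264.2.
  K_1 = 1007.7/264.2 = 3.814156, K_2 = 72.4/264.2 = 0.274035
Material balance + equilibrium reduce to Σ zᵢ(Kᵢ−1)/(1+ψ(Kᵢ−1)) = 0.
Feasibility: ΣzᵢKᵢ = 2.1322, Σzᵢ/Kᵢ = 1.8713 — both > 1, two phases present.
Iterate (Newton) starting at ψ = 0.5:
  ψ = 0.5000: g = 0.07223, g' = -1.3345 → ψ = 0.5541
  ψ = 0.5541: g = 0.00012, g' = -1.3354 → ψ = 0.5542
Converged at ψ = 0.5542.
Compositions from xᵢ = zᵢ/(1+ψ(Kᵢ−1)), yᵢ = Kᵢxᵢ:
  1: x = 0.2051, y = 0.7822
  2: x = 0.7949, y = 0.2178

x_1 = 0.2051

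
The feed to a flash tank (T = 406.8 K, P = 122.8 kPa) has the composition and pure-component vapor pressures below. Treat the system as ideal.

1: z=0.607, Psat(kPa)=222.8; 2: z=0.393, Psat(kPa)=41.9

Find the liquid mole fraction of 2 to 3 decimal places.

x_2 = 0.553

Raoult's law: Kᵢ = Pᵢˢᵃᵗ/P = Pᵢˢᵃᵗ/122.8.
  K_1 = 222.8/122.8 = 1.81433, K_2 = 41.9/122.8 = 0.34121
Rachford–Rice: g(β) = Σ zᵢ(Kᵢ−1)/(1+β(Kᵢ−1)) = 0.
Check two-phase: ΣzᵢKᵢ = 1.235 > 1 and Σzᵢ/Kᵢ = 1.486 > 1, so g(0) = 0.235 > 0 and g(1) = -0.486 < 0.
Binary case is linear: z₁(K₁−1)(1+β(K₂−1)) + z₂(K₂−1)(1+β(K₁−1)) = 0
⇒ β = [z₁(K₁−1)+z₂(K₂−1)] / [−(K₁−1)(K₂−1)] = 0.2354/0.5365 = 0.439
Compositions from xᵢ = zᵢ/(1+β(Kᵢ−1)), yᵢ = Kᵢxᵢ:
  1: x = 0.447, y = 0.811
  2: x = 0.553, y = 0.189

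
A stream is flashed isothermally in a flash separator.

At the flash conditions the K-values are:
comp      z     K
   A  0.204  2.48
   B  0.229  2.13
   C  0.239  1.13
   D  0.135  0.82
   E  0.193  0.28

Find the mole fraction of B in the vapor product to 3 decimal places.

y_B = 0.269

Material balance + equilibrium reduce to Σ zᵢ(Kᵢ−1)/(1+V/F(Kᵢ−1)) = 0.
Feasibility: ΣzᵢKᵢ = 1.428, Σzᵢ/Kᵢ = 1.255 — both > 1, two phases present.
Newton iteration, V/F⁰ = 0.5:
  V/F = 0.500: g = 0.1242, g' = -0.520 → V/F = 0.739
  V/F = 0.739: g = -0.0113, g' = -0.655 → V/F = 0.722
  V/F = 0.722: g = -0.0002, g' = -0.636 → V/F = 0.721
Converged at V/F = 0.721.
Compositions from xᵢ = zᵢ/(1+V/F(Kᵢ−1)), yᵢ = Kᵢxᵢ:
  A: x = 0.099, y = 0.245
  B: x = 0.126, y = 0.269
  C: x = 0.219, y = 0.247
  D: x = 0.155, y = 0.127
  E: x = 0.402, y = 0.112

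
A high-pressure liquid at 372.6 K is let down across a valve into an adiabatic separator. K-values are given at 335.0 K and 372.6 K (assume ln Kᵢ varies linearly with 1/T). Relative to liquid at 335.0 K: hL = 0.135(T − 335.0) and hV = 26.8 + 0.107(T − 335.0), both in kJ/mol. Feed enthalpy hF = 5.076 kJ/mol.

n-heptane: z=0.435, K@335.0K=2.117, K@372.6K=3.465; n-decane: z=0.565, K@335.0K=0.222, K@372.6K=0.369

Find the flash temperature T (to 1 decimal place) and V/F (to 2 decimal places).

T = 342.0 K, V/F = 0.16

Adiabatic flash: solve Rachford–Rice at each trial T, then check hF = ψ·hV(T) + (1−ψ)·hL(T).
  T = 335.0 K: K = (2.117, 0.222), RR gives ψ = 0.053, H_out = 1.429 kJ/mol
  T = 372.6 K: K = (3.465, 0.369), RR gives ψ = 0.460, H_out = 16.924 kJ/mol
  T = 353.8 K: K = (2.744, 0.290), RR gives ψ = 0.289, H_out = 10.126 kJ/mol
  T = 344.4 K: K = (2.419, 0.255), RR gives ψ = 0.185, H_out = 6.190 kJ/mol
  T = 339.7 K: K = (2.265, 0.238), RR gives ψ = 0.124, H_out = 3.947 kJ/mol
  T = 342.0 K: K = (2.339, 0.246), RR gives ψ = 0.155, H_out = 5.074 kJ/mol
Linear interpolation between T = 342.0 (H_out = 5.074) and T = 344.4 (H_out = 6.190) on hF = 5.076 gives T ≈ 342.0 K, at which ψ = 0.16.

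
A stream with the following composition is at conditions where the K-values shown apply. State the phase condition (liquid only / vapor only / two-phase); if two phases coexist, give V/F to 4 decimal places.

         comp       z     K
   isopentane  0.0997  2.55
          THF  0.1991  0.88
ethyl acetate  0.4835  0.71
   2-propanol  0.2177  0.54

ΣzᵢKᵢ = 0.8903; Σzᵢ/Kᵢ = 1.3495.
Since ΣzᵢKᵢ < 1 the mixture is below its bubble point — single liquid phase.

liquid only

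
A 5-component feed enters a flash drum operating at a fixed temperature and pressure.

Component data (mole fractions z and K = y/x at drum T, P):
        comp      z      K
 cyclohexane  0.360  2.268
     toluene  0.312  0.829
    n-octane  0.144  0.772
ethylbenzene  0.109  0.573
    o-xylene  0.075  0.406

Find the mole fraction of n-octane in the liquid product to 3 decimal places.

Rachford–Rice: g(ψ) = Σ zᵢ(Kᵢ−1)/(1+ψ(Kᵢ−1)) = 0.
Check two-phase: ΣzᵢKᵢ = 1.279 > 1 and Σzᵢ/Kᵢ = 1.097 > 1, so g(0) = 0.279 > 0 and g(1) = -0.097 < 0.
Iterate (Newton) starting at ψ = 0.5:
  ψ = 0.500: g = 0.0614, g' = -0.323 → ψ = 0.690
  ψ = 0.690: g = 0.0025, g' = -0.303 → ψ = 0.698
Converged at ψ = 0.698.
Compositions from xᵢ = zᵢ/(1+ψ(Kᵢ−1)), yᵢ = Kᵢxᵢ:
  cyclohexane: x = 0.191, y = 0.433
  toluene: x = 0.354, y = 0.294
  n-octane: x = 0.171, y = 0.132
  ethylbenzene: x = 0.155, y = 0.089
  o-xylene: x = 0.128, y = 0.052

x_n-octane = 0.171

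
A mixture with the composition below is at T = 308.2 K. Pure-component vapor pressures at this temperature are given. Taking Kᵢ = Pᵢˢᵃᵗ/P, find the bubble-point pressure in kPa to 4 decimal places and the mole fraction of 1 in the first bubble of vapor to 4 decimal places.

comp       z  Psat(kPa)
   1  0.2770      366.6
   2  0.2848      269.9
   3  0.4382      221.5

Pbub = 275.4770 kPa, y_1 = 0.3686

At the bubble point ψ → 0, so ΣzᵢKᵢ = 1 with Kᵢ = Pᵢˢᵃᵗ/P ⇒ P = ΣzᵢPᵢˢᵃᵗ.
P = 0.2770·366.6 + 0.2848·269.9 + 0.4382·221.5 = 275.4770 kPa
yᵢ = zᵢPᵢˢᵃᵗ/P ⇒ y_1 = 0.2770·366.6/275.4770 = 0.3686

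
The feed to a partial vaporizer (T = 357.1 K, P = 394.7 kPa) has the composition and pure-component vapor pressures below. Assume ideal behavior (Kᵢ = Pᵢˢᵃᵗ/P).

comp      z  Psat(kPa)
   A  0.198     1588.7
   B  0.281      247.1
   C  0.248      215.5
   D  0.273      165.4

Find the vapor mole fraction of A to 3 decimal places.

Raoult's law: Kᵢ = Pᵢˢᵃᵗ/P = Pᵢˢᵃᵗ/394.7.
  K_A = 1588.7/394.7 = 4.02508, K_B = 247.1/394.7 = 0.62605, K_C = 215.5/394.7 = 0.54598, K_D = 165.4/394.7 = 0.41905
Material balance + equilibrium reduce to Σ zᵢ(Kᵢ−1)/(1+V/F(Kᵢ−1)) = 0.
Feasibility: ΣzᵢKᵢ = 1.223, Σzᵢ/Kᵢ = 1.604 — both > 1, two phases present.
Iterate (Newton) starting at V/F = 0.63:
  V/F = 0.630: g = -0.3392, g' = -0.611 → V/F = 0.075
  V/F = 0.075: g = 0.0975, g' = -1.400 → V/F = 0.145
  V/F = 0.145: g = 0.0117, g' = -1.089 → V/F = 0.156
Converged at V/F = 0.156.
Compositions from xᵢ = zᵢ/(1+V/F(Kᵢ−1)), yᵢ = Kᵢxᵢ:
  A: x = 0.135, y = 0.542
  B: x = 0.298, y = 0.187
  C: x = 0.267, y = 0.146
  D: x = 0.300, y = 0.126

y_A = 0.542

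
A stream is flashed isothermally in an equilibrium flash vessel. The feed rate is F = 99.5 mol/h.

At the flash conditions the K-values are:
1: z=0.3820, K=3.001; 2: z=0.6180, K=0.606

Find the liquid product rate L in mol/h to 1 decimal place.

Material balance + equilibrium reduce to Σ zᵢ(Kᵢ−1)/(1+β(Kᵢ−1)) = 0.
g(0) = ΣzᵢKᵢ − 1 = 0.5209 and g(1) = 1 − Σzᵢ/Kᵢ = -0.1471, so a root lies in (0, 1).
Binary case is linear: z₁(K₁−1)(1+β(K₂−1)) + z₂(K₂−1)(1+β(K₁−1)) = 0
⇒ β = [z₁(K₁−1)+z₂(K₂−1)] / [−(K₁−1)(K₂−1)] = 0.52089/0.78839 = 0.6607
Then V = β·F = 0.6607·99.5 = 65.7 mol/h and L = F − V = 33.8 mol/h.

L = 33.8 mol/h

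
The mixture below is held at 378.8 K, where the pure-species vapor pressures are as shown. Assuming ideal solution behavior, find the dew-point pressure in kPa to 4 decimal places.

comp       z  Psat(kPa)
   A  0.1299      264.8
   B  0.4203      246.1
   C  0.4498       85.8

Pdew = 134.3937 kPa

At the dew point ψ → 1, so Σzᵢ/Kᵢ = 1 with Kᵢ = Pᵢˢᵃᵗ/P ⇒ 1/P = Σzᵢ/Pᵢˢᵃᵗ.
1/P = 0.1299/264.8 + 0.4203/246.1 + 0.4498/85.8 = 0.0074408 ⇒ P = 134.3937 kPa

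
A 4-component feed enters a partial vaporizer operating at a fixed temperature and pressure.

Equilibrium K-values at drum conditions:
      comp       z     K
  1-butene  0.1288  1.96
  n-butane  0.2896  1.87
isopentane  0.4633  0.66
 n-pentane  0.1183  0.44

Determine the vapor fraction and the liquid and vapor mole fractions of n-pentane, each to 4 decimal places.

Material balance + equilibrium reduce to Σ zᵢ(Kᵢ−1)/(1+ψ(Kᵢ−1)) = 0.
Feasibility: ΣzᵢKᵢ = 1.1518, Σzᵢ/Kᵢ = 1.1914 — both > 1, two phases present.
Newton iteration, ψ⁰ = 0.5:
  ψ = 0.5000: g = -0.02267, g' = -0.3099 → ψ = 0.4268
  ψ = 0.4268: g = 0.00011, g' = -0.3136 → ψ = 0.4272
Converged at ψ = 0.4272.
Compositions from xᵢ = zᵢ/(1+ψ(Kᵢ−1)), yᵢ = Kᵢxᵢ:
  1-butene: x = 0.0913, y = 0.1790
  n-butane: x = 0.2111, y = 0.3948
  isopentane: x = 0.5420, y = 0.3577
  n-pentane: x = 0.1555, y = 0.0684

ψ = 0.4272, x_n-pentane = 0.1555, y_n-pentane = 0.0684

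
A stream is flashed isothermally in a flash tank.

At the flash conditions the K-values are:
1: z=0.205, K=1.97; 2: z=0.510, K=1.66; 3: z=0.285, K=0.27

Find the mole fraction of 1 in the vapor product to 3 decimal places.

Newton iteration, ψ⁰ = 0.5:
  ψ = 0.500: g = 0.0594, g' = -0.590 → ψ = 0.601
  ψ = 0.601: g = -0.0038, g' = -0.673 → ψ = 0.595
Converged at ψ = 0.595.
Compositions from xᵢ = zᵢ/(1+ψ(Kᵢ−1)), yᵢ = Kᵢxᵢ:
  1: x = 0.130, y = 0.256
  2: x = 0.366, y = 0.608
  3: x = 0.504, y = 0.136

y_1 = 0.256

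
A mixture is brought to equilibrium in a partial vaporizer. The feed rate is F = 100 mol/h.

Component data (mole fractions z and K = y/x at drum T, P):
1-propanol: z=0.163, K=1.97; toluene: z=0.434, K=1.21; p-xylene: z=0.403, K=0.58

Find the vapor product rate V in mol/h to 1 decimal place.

Let ψ = V/F and solve Σ zᵢ(Kᵢ−1)/(1+ψ(Kᵢ−1)) = 0.
g(0) = ΣzᵢKᵢ − 1 = 0.080 and g(1) = 1 − Σzᵢ/Kᵢ = -0.136, so a root lies in (0, 1).
Iterate (Newton) starting at ψ = 0.62:
  ψ = 0.620: g = -0.0495, g' = -0.205 → ψ = 0.378
  ψ = 0.378: g = -0.0011, g' = -0.199 → ψ = 0.373
Converged at ψ = 0.373.
Then V = ψ·F = 0.3726·100 = 37.3 mol/h and L = F − V = 62.7 mol/h.

V = 37.3 mol/h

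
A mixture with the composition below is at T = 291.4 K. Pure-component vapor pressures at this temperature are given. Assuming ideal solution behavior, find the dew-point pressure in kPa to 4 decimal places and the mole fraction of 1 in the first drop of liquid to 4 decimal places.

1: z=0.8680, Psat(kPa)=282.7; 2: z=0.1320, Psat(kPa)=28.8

Pdew = 130.6553 kPa, x_1 = 0.4012

At the dew point ψ → 1, so Σzᵢ/Kᵢ = 1 with Kᵢ = Pᵢˢᵃᵗ/P ⇒ 1/P = Σzᵢ/Pᵢˢᵃᵗ.
1/P = 0.8680/282.7 + 0.1320/28.8 = 0.0076537 ⇒ P = 130.6553 kPa
xᵢ = zᵢP/Pᵢˢᵃᵗ ⇒ x_1 = 0.8680·130.6553/282.7 = 0.4012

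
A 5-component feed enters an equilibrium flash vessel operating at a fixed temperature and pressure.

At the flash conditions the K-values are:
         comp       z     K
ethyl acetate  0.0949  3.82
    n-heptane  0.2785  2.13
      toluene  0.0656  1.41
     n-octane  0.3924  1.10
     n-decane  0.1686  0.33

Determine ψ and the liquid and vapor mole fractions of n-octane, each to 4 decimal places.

Let ψ = V/F and solve Σ zᵢ(Kᵢ−1)/(1+ψ(Kᵢ−1)) = 0.
g(0) = ΣzᵢKᵢ − 1 = 0.5355 and g(1) = 1 − Σzᵢ/Kᵢ = -0.0698, so a root lies in (0, 1).
Newton iteration, ψ⁰ = 0.54:
  ψ = 0.5400: g = 0.18377, g' = -0.4525 → ψ = 0.9461
  ψ = 0.9461: g = -0.02829, g' = -0.7129 → ψ = 0.9065
  ψ = 0.9065: g = -0.00137, g' = -0.6465 → ψ = 0.9043
Converged at ψ = 0.9043.
Compositions from xᵢ = zᵢ/(1+ψ(Kᵢ−1)), yᵢ = Kᵢxᵢ:
  ethyl acetate: x = 0.0267, y = 0.1021
  n-heptane: x = 0.1377, y = 0.2934
  toluene: x = 0.0479, y = 0.0675
  n-octane: x = 0.3599, y = 0.3958
  n-decane: x = 0.4278, y = 0.1412

ψ = 0.9043, x_n-octane = 0.3599, y_n-octane = 0.3958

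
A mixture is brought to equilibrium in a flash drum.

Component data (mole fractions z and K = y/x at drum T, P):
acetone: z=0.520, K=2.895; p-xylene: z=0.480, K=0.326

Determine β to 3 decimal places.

Let β = V/F and solve Σ zᵢ(Kᵢ−1)/(1+β(Kᵢ−1)) = 0.
Feasibility: ΣzᵢKᵢ = 1.662, Σzᵢ/Kᵢ = 1.652 — both > 1, two phases present.
Binary case is linear: z₁(K₁−1)(1+β(K₂−1)) + z₂(K₂−1)(1+β(K₁−1)) = 0
⇒ β = [z₁(K₁−1)+z₂(K₂−1)] / [−(K₁−1)(K₂−1)] = 0.6619/1.2772 = 0.518

β = 0.518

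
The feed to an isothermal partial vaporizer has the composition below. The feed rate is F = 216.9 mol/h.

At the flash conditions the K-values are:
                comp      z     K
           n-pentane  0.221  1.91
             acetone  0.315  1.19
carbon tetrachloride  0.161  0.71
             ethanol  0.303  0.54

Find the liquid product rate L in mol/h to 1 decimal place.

Newton–Raphson from ψ = 0.5:
  ψ = 0.500: g = -0.0427, g' = -0.223 → ψ = 0.308
Converged at ψ = 0.308.
Then V = ψ·F = 0.3079·216.9 = 66.8 mol/h and L = F − V = 150.1 mol/h.

L = 150.1 mol/h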